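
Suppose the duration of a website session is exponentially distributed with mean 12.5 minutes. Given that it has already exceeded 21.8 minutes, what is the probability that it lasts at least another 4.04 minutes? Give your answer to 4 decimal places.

0.7238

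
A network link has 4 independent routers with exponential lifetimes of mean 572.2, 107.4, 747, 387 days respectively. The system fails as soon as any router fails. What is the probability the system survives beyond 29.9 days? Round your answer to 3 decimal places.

The first failure time is exponential with rate Σλ_i = 1/572.2 + 1/107.4 + 1/747 + 1/387 = 0.0149813 per day.
P(min > 29.9) = e^(−0.0149813·29.9) = e^(−0.44794) ≈ 0.639.

0.639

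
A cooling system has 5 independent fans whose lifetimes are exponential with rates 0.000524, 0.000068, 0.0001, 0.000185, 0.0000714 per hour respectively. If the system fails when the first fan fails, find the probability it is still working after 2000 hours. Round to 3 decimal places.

The time to first failure is exponential with rate Σλ = 0.000524 + 0.000068 + 0.0001 + 0.000185 + 0.0000714 = 0.0009484.
P(min > 2000) = e^(−0.0009484·2000) = e^(−1.8968) ≈ 0.150.

0.150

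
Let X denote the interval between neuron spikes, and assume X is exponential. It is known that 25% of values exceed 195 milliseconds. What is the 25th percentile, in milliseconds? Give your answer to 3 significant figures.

40.5

e^(−λ·195) = 0.25 ⇒ λ = −ln(0.25)/195 = 0.0071092.
25th percentile: 1 − e^(−λt) = 0.25, t = −ln(0.75)/λ = 40.4662 milliseconds.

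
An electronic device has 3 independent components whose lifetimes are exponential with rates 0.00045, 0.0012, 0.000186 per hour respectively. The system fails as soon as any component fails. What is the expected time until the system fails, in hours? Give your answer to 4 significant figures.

544.7

The time to first failure is exponential with rate Σλ = 0.00045 + 0.0012 + 0.000186 = 0.001836.
E[min] = 1/Σλ = 1/0.001836 = 544.662 hours.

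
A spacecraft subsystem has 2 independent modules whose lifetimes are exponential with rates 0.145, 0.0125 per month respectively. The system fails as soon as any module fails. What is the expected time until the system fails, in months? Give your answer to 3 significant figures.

6.35

The time to first failure is exponential with rate Σλ = 0.145 + 0.0125 = 0.1575.
E[min] = 1/Σλ = 1/0.1575 = 6.34921 months.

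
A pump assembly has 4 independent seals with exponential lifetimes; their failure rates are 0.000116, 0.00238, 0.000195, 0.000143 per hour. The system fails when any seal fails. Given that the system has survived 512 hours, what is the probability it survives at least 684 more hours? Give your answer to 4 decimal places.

0.1439

Time to first failure ~ Exp(Σλ) with Σλ = 0.002834.
By memorylessness, P(T > 512+684 | T > 512) = P(T > 684) = e^(−0.002834·684) ≈ 0.1439.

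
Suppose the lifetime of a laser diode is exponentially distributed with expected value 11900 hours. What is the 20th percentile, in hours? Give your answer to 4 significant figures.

2655

The rate is λ = 1/11900 = 0.0000840336 per hour.
Set 1 − e^(−λt) = 0.2, so t = −ln(0.8)/λ = 0.22314/0.0000840336 ≈ 2655.41 hours.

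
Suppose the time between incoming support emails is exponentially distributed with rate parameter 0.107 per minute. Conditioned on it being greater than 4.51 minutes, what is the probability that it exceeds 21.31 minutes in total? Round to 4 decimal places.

P(X > s+t | X > s) = e^(−λ(s+t))/e^(−λs) = e^(−λt), independent of s = 4.51.
P(X > 16.8) = e^(−1.7976) ≈ 0.1657.

0.1657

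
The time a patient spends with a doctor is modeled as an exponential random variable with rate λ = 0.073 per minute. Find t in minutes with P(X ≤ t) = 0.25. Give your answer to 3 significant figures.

Set 1 − e^(−λt) = 0.25, so t = −ln(0.75)/λ = 0.28768/0.073 ≈ 3.94085 minutes.

3.94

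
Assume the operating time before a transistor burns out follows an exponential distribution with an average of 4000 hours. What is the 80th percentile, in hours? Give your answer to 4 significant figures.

6438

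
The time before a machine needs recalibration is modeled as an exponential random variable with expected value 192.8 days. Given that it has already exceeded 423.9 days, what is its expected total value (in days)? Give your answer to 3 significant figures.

The rate is λ = 1/192.8 = 0.00518672 per day.
By memorylessness, E[X | X > 423.9] = 423.9 + 1/λ = 423.9 + 192.8 = 616.7 days.

617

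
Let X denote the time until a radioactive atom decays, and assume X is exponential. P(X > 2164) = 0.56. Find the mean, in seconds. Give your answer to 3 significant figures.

3730

e^(−λ·2164) = 0.56 ⇒ λ = −ln(0.56)/2164 = 0.000267938.
Mean = 1/λ = 3732.2 seconds.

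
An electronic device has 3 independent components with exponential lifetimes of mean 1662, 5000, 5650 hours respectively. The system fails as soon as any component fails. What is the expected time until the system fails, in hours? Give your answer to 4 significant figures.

The first failure time is exponential with rate Σλ_i = 1/1662 + 1/5000 + 1/5650 = 0.000978676 per hour.
E[min] = 1/Σλ = 1/0.000978676 = 1021.79 hours.

1022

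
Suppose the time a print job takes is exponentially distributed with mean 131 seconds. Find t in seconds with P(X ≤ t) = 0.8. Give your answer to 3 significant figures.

211

The rate is λ = 1/131 = 0.00763359 per second.
Set 1 − e^(−λt) = 0.8, so t = −ln(0.2)/λ = 1.6094/0.00763359 ≈ 210.836 seconds.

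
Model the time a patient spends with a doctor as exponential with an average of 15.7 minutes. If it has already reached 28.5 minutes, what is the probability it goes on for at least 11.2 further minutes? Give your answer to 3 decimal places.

0.490

The rate is λ = 1/15.7 = 0.0636943 per minute.
By the memoryless property, P(X > 28.5+11.2 | X > 28.5) = P(X > 11.2).
P(X > 11.2) = e^(−0.71338) ≈ 0.490.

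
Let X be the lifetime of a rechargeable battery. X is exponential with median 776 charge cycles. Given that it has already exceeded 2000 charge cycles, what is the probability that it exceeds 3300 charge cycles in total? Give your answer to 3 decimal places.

0.313

For an exponential, median = ln(2)/λ, so λ = ln 2 / 776 = 0.000893231 per charge cycle.
By the memoryless property, P(X > 2000+1300 | X > 2000) = P(X > 1300).
P(X > 1300) = e^(−1.1612) ≈ 0.313.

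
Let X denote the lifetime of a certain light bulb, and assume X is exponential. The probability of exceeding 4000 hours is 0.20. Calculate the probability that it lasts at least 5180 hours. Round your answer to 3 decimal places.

0.124

e^(−λ·4000) = 0.20 ⇒ λ = −ln(0.20)/4000 = 0.000402359.
P(X > 5180) = e^(−0.000402359·5180) = e^(−2.0842) ≈ 0.124.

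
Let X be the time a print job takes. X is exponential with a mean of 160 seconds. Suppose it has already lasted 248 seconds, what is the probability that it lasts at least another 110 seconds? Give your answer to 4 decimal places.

The rate is λ = 1/160 = 0.00625 per second.
The exponential is memoryless, so the remaining time is again Exp(λ): the condition X > 248 is irrelevant.
P(X > 110) = e^(−0.6875) ≈ 0.5028.

0.5028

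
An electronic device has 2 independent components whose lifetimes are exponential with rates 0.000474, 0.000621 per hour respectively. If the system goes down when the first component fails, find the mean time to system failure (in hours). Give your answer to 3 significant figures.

913

The time to first failure is exponential with rate Σλ = 0.000474 + 0.000621 = 0.001095.
E[min] = 1/Σλ = 1/0.001095 = 913.242 hours.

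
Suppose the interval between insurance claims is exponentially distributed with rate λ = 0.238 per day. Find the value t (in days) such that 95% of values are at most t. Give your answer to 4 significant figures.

12.59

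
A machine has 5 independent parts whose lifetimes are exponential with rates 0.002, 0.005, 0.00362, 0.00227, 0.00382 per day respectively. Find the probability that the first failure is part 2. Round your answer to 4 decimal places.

The time to first failure is exponential with rate Σλ = 0.002 + 0.005 + 0.00362 + 0.00227 + 0.00382 = 0.01671.
P(part 2 first) = λ_2/Σλ = 0.005/0.01671 ≈ 0.2992.

0.2992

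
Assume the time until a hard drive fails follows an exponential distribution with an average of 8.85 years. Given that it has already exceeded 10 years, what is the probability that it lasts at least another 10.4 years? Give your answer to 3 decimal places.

0.309

The rate is λ = 1/8.85 = 0.112994 per year.
The exponential is memoryless, so the remaining time is again Exp(λ): the condition X > 10 is irrelevant.
P(X > 10.4) = e^(−1.1751) ≈ 0.309.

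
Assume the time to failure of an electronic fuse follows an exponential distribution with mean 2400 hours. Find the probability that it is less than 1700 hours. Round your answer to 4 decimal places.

The rate is λ = 1/2400 = 0.000416667 per hour.
P(X ≤ 1700) = 1 − e^(−λ·1700) = 1 − e^(−0.70833) ≈ 0.5075.

0.5075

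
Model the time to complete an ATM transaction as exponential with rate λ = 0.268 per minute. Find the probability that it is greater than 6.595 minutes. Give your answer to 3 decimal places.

0.171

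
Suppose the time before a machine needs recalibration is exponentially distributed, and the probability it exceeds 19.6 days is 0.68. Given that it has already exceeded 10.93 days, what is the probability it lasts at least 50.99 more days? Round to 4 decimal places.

0.3667

From e^(−λ·19.6) = 0.68, λ = −ln(0.68)/19.6 = 0.0196767.
Memoryless: P(X > 10.93+50.99 | X > 10.93) = P(X > 50.99) = e^(−0.0196767·50.99) ≈ 0.3667.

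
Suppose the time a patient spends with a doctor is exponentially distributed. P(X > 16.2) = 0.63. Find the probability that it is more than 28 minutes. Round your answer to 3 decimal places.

e^(−λ·16.2) = 0.63 ⇒ λ = −ln(0.63)/16.2 = 0.0285207.
P(X > 28) = e^(−0.0285207·28) = e^(−0.79858) ≈ 0.450.

0.450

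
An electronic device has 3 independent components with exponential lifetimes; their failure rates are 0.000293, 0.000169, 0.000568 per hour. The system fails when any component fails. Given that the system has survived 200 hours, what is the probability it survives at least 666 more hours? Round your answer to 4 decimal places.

0.5036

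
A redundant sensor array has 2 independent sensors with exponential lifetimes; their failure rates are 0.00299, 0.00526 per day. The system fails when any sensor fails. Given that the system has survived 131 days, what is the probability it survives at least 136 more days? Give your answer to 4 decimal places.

0.3256

Time to first failure ~ Exp(Σλ) with Σλ = 0.00825.
By memorylessness, P(T > 131+136 | T > 131) = P(T > 136) = e^(−0.00825·136) ≈ 0.3256.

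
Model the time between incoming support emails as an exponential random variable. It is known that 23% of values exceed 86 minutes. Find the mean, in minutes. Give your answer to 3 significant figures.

58.5

e^(−λ·86) = 0.23 ⇒ λ = −ln(0.23)/86 = 0.0170893.
Mean = 1/λ = 58.5163 minutes.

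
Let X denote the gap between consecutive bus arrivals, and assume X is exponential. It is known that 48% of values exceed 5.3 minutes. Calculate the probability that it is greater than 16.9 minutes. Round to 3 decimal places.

e^(−λ·5.3) = 0.48 ⇒ λ = −ln(0.48)/5.3 = 0.138485.
P(X > 16.9) = e^(−0.138485·16.9) = e^(−2.3404) ≈ 0.096.

0.096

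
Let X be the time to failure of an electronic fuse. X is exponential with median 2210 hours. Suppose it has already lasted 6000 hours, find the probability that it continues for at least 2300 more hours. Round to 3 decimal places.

For an exponential, median = ln(2)/λ, so λ = ln 2 / 2210 = 0.000313641 per hour.
By the memoryless property, P(X > 6000+2300 | X > 6000) = P(X > 2300).
P(X > 2300) = e^(−0.72137) ≈ 0.486.

0.486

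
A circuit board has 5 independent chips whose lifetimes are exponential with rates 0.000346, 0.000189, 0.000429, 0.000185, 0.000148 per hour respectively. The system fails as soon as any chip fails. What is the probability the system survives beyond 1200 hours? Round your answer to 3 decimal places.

0.211

The time to first failure is exponential with rate Σλ = 0.000346 + 0.000189 + 0.000429 + 0.000185 + 0.000148 = 0.001297.
P(min > 1200) = e^(−0.001297·1200) = e^(−1.5564) ≈ 0.211.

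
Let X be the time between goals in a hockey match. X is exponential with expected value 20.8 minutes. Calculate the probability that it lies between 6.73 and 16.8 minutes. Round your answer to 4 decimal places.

0.2777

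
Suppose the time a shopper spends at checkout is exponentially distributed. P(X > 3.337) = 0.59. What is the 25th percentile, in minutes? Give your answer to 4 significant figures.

e^(−λ·3.337) = 0.59 ⇒ λ = −ln(0.59)/3.337 = 0.158116.
25th percentile: 1 − e^(−λt) = 0.25, t = −ln(0.75)/λ = 1.81944 minutes.

1.819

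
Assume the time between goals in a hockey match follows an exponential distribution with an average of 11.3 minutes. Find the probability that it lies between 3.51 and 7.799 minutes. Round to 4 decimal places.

0.2315

The rate is λ = 1/11.3 = 0.0884956 per minute.
P(3.51 < X < 7.799) = e^(−λ·3.51) − e^(−λ·7.799) = 0.73299 − 0.50149 ≈ 0.2315.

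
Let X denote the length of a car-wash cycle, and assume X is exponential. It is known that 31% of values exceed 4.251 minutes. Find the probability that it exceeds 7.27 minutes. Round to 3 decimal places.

0.135

e^(−λ·4.251) = 0.31 ⇒ λ = −ln(0.31)/4.251 = 0.275508.
P(X > 7.27) = e^(−0.275508·7.27) = e^(−2.0029) ≈ 0.135.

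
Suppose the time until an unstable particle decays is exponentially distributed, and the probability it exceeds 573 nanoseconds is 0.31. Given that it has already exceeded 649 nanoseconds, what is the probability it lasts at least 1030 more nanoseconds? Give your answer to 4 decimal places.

From e^(−λ·573) = 0.31, λ = −ln(0.31)/573 = 0.00204395.
Memoryless: P(X > 649+1030 | X > 649) = P(X > 1030) = e^(−0.00204395·1030) ≈ 0.1218.

0.1218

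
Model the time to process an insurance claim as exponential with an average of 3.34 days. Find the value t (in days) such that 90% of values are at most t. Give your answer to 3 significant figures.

7.69

The rate is λ = 1/3.34 = 0.299401 per day.
Set 1 − e^(−λt) = 0.9, so t = −ln(0.1)/λ = 2.3026/0.299401 ≈ 7.69063 days.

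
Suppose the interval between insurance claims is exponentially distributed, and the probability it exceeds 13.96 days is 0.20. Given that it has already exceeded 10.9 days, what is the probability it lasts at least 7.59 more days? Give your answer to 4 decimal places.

0.4168

From e^(−λ·13.96) = 0.20, λ = −ln(0.20)/13.96 = 0.115289.
Memoryless: P(X > 10.9+7.59 | X > 10.9) = P(X > 7.59) = e^(−0.115289·7.59) ≈ 0.4168.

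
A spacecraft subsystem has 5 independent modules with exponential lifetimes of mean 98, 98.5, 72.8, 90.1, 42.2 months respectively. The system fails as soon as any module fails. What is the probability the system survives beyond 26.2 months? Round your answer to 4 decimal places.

The first failure time is exponential with rate Σλ_i = 1/98 + 1/98.5 + 1/72.8 + 1/90.1 + 1/42.2 = 0.0688881 per month.
P(min > 26.2) = e^(−0.0688881·26.2) = e^(−1.8049) ≈ 0.1645.

0.1645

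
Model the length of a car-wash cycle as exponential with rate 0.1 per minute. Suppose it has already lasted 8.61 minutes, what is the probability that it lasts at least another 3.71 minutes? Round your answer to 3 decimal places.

0.690

By the memoryless property, P(X > 8.61+3.71 | X > 8.61) = P(X > 3.71).
P(X > 3.71) = e^(−0.371) ≈ 0.690.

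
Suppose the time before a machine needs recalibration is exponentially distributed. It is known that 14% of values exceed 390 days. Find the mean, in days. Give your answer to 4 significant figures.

198.4

e^(−λ·390) = 0.14 ⇒ λ = −ln(0.14)/390 = 0.00504132.
Mean = 1/λ = 198.361 days.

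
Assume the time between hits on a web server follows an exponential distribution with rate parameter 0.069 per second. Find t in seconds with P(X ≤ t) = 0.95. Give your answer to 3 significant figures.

43.4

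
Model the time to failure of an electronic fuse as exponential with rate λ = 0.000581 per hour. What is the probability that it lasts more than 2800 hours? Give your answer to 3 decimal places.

0.197

P(X > 2800) = e^(−λ·2800) = e^(−1.6268) ≈ 0.197.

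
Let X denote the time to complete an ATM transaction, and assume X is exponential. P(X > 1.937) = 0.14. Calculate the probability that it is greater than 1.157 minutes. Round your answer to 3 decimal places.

e^(−λ·1.937) = 0.14 ⇒ λ = −ln(0.14)/1.937 = 1.01503.
P(X > 1.157) = e^(−1.01503·1.157) = e^(−1.1744) ≈ 0.309.

0.309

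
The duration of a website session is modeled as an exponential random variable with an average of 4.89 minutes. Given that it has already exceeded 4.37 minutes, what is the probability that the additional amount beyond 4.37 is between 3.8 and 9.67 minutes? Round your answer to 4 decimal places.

The rate is λ = 1/4.89 = 0.204499 per minute.
Memoryless: the residual past 4.37 is again Exp(λ).
P(3.8 < residual < 9.67) = e^(−λ·3.8) − e^(−λ·9.67) = 0.45974 − 0.13841 ≈ 0.3213.

0.3213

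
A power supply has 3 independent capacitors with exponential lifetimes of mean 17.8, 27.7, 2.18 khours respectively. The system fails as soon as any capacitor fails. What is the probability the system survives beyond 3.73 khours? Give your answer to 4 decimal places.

The first failure time is exponential with rate Σλ_i = 1/17.8 + 1/27.7 + 1/2.18 = 0.550996 per khour.
P(min > 3.73) = e^(−0.550996·3.73) = e^(−2.0552) ≈ 0.1281.

0.1281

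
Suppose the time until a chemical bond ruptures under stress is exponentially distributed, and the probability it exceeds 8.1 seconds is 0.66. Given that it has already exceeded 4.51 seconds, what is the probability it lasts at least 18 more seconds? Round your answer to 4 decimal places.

From e^(−λ·8.1) = 0.66, λ = −ln(0.66)/8.1 = 0.0512982.
Memoryless: P(X > 4.51+18 | X > 4.51) = P(X > 18) = e^(−0.0512982·18) ≈ 0.3972.

0.3972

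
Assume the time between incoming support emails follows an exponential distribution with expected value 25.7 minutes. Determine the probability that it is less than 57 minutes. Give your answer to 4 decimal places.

0.8912

The rate is λ = 1/25.7 = 0.0389105 per minute.
P(X ≤ 57) = 1 − e^(−λ·57) = 1 − e^(−2.2179) ≈ 0.8912.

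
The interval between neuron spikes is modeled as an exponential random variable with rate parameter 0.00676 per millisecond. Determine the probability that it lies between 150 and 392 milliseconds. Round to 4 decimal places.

P(150 < X < 392) = e^(−λ·150) − e^(−λ·392) = 0.36277 − 0.07066 ≈ 0.2921.

0.2921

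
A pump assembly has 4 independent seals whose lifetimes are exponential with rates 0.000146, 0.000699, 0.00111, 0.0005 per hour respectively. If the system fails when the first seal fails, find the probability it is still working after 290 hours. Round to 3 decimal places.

0.491

The time to first failure is exponential with rate Σλ = 0.000146 + 0.000699 + 0.00111 + 0.0005 = 0.002455.
P(min > 290) = e^(−0.002455·290) = e^(−0.71195) ≈ 0.491.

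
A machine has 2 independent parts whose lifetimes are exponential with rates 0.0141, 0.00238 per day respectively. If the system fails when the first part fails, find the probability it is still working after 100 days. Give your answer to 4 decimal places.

The time to first failure is exponential with rate Σλ = 0.0141 + 0.00238 = 0.01648.
P(min > 100) = e^(−0.01648·100) = e^(−1.648) ≈ 0.1924.

0.1924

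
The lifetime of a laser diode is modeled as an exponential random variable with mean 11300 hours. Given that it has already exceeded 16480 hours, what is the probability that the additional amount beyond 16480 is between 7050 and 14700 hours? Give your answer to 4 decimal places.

The rate is λ = 1/11300 = 0.0000884956 per hour.
Memoryless: the residual past 16480 is again Exp(λ).
P(7050 < residual < 14700) = e^(−λ·7050) − e^(−λ·14700) = 0.53585 − 0.27229 ≈ 0.2636.

0.2636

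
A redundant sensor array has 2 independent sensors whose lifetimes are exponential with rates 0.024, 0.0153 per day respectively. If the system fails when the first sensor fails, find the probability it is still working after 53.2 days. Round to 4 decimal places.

0.1236

The time to first failure is exponential with rate Σλ = 0.024 + 0.0153 = 0.0393.
P(min > 53.2) = e^(−0.0393·53.2) = e^(−2.0908) ≈ 0.1236.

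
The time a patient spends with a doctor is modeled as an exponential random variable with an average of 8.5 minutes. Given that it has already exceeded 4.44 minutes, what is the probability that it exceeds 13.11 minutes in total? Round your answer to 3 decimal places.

The rate is λ = 1/8.5 = 0.117647 per minute.
The exponential is memoryless, so the remaining time is again Exp(λ): the condition X > 4.44 is irrelevant.
P(X > 8.67) = e^(−1.02) ≈ 0.361.

0.361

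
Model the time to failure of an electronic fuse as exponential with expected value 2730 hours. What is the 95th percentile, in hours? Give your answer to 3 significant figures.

The rate is λ = 1/2730 = 0.0003663 per hour.
Set 1 − e^(−λt) = 0.95, so t = −ln(0.05)/λ = 2.9957/0.0003663 ≈ 8178.35 hours.

8180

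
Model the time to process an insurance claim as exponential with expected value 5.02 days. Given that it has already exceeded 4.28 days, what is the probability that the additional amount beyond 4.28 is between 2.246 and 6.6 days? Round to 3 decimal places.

0.371

The rate is λ = 1/5.02 = 0.199203 per day.
Memoryless: the residual past 4.28 is again Exp(λ).
P(2.246 < residual < 6.6) = e^(−λ·2.246) − e^(−λ·6.6) = 0.63928 − 0.26854 ≈ 0.371.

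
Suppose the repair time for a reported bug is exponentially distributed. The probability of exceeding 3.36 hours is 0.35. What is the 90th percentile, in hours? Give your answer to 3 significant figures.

7.37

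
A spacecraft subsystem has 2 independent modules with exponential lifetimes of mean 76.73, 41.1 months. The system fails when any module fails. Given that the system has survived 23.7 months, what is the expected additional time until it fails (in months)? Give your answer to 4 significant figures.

26.76

First-failure rate Σλ = 1/76.73 + 1/41.1 = 0.0373636.
By memorylessness the expected residual is 1/Σλ = 26.764 months, regardless of the 23.7 already elapsed.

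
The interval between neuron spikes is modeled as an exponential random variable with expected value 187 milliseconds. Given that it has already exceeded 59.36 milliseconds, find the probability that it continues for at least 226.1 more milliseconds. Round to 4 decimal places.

The rate is λ = 1/187 = 0.00534759 per millisecond.
The exponential is memoryless, so the remaining time is again Exp(λ): the condition X > 59.36 is irrelevant.
P(X > 226.1) = e^(−1.2091) ≈ 0.2985.

0.2985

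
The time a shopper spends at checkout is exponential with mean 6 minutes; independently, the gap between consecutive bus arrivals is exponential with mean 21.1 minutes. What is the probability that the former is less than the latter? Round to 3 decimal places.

λ_1 = 1/6 = 0.166667, λ_2 = 1/21.1 = 0.0473934.
For independent exponentials, P(the former < the latter) = λ_1/(λ_1+λ_2) = 0.166667/0.21406 ≈ 0.779.

0.779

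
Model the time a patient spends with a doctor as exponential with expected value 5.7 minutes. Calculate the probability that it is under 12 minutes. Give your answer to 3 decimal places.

0.878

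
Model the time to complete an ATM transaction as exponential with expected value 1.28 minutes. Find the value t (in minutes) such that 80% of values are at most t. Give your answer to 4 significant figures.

2.060

The rate is λ = 1/1.28 = 0.78125 per minute.
Set 1 − e^(−λt) = 0.8, so t = −ln(0.2)/λ = 1.6094/0.78125 ≈ 2.06008 minutes.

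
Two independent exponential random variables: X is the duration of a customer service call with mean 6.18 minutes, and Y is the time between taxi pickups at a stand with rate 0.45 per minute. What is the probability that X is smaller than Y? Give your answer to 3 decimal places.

0.264

λ_1 = 1/6.18 = 0.161812, λ_2 = 0.45.
For independent exponentials, P(X < Y) = λ_1/(λ_1+λ_2) = 0.161812/0.611812 ≈ 0.264.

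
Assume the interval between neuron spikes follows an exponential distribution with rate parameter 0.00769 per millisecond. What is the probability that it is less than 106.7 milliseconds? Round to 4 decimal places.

0.5598

P(X ≤ 106.7) = 1 − e^(−λ·106.7) = 1 − e^(−0.82052) ≈ 0.5598.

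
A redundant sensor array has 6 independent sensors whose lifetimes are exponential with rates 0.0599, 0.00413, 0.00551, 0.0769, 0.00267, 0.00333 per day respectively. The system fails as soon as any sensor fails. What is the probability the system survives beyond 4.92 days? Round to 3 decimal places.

0.472

The time to first failure is exponential with rate Σλ = 0.0599 + 0.00413 + 0.00551 + 0.0769 + 0.00267 + 0.00333 = 0.15244.
P(min > 4.92) = e^(−0.15244·4.92) = e^(−0.75) ≈ 0.472.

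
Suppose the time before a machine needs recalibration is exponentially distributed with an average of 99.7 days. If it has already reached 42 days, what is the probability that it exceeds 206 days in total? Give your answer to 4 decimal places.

The rate is λ = 1/99.7 = 0.0100301 per day.
The exponential is memoryless, so the remaining time is again Exp(λ): the condition X > 42 is irrelevant.
P(X > 164) = e^(−1.6449) ≈ 0.1930.

0.1930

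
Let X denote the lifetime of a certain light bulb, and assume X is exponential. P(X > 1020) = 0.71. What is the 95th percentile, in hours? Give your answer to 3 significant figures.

8920

e^(−λ·1020) = 0.71 ⇒ λ = −ln(0.71)/1020 = 0.000335775.
95th percentile: 1 − e^(−λt) = 0.95, t = −ln(0.05)/λ = 8921.85 hours.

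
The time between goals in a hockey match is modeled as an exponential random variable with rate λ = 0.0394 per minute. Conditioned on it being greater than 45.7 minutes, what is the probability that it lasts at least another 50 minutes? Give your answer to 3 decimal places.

0.139

P(X > s+t | X > s) = e^(−λ(s+t))/e^(−λs) = e^(−λt), independent of s = 45.7.
P(X > 50) = e^(−1.97) ≈ 0.139.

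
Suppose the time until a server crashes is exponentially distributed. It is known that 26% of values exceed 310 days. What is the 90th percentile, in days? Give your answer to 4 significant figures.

529.9

e^(−λ·310) = 0.26 ⇒ λ = −ln(0.26)/310 = 0.0043454.
90th percentile: 1 − e^(−λt) = 0.9, t = −ln(0.1)/λ = 529.89 days.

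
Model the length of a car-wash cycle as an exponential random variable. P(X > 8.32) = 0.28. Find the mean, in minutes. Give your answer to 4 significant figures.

6.536

e^(−λ·8.32) = 0.28 ⇒ λ = −ln(0.28)/8.32 = 0.153001.
Mean = 1/λ = 6.53592 minutes.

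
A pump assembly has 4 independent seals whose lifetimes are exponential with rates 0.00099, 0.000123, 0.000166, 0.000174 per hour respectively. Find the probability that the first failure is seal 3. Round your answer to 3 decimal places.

The time to first failure is exponential with rate Σλ = 0.00099 + 0.000123 + 0.000166 + 0.000174 = 0.001453.
P(seal 3 first) = λ_3/Σλ = 0.000166/0.001453 ≈ 0.114.

0.114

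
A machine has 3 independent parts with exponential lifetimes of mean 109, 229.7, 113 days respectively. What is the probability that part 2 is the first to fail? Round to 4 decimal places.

0.1945

Rates: λ_i = 1/mean_i → 0.00917431, 0.0043535, 0.00884956; Σλ = 0.0223774.
P(part 2 first) = λ_2/Σλ = 0.0043535/0.0223774 ≈ 0.1945.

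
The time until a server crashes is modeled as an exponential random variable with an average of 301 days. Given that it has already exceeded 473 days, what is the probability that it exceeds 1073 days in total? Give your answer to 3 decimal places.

The rate is λ = 1/301 = 0.00332226 per day.
P(X > s+t | X > s) = e^(−λ(s+t))/e^(−λs) = e^(−λt), independent of s = 473.
P(X > 600) = e^(−1.9934) ≈ 0.136.

0.136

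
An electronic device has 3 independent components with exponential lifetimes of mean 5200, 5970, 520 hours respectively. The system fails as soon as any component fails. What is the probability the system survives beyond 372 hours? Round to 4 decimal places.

0.4277

The first failure time is exponential with rate Σλ_i = 1/5200 + 1/5970 + 1/520 = 0.00228289 per hour.
P(min > 372) = e^(−0.00228289·372) = e^(−0.84923) ≈ 0.4277.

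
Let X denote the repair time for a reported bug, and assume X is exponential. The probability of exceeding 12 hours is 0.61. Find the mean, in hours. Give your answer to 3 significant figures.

24.3

e^(−λ·12) = 0.61 ⇒ λ = −ln(0.61)/12 = 0.0411914.
Mean = 1/λ = 24.2769 hours.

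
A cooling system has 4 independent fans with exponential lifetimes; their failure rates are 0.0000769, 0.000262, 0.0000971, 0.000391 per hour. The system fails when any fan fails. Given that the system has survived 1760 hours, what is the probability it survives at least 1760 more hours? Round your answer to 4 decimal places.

Time to first failure ~ Exp(Σλ) with Σλ = 0.000827.
By memorylessness, P(T > 1760+1760 | T > 1760) = P(T > 1760) = e^(−0.000827·1760) ≈ 0.2333.

0.2333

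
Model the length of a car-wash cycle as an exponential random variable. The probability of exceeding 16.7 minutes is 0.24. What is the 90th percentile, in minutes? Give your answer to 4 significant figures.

e^(−λ·16.7) = 0.24 ⇒ λ = −ln(0.24)/16.7 = 0.0854561.
90th percentile: 1 − e^(−λt) = 0.9, t = −ln(0.1)/λ = 26.9447 minutes.

26.94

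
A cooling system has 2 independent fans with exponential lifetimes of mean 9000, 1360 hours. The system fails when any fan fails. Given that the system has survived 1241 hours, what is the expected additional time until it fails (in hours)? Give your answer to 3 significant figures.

First-failure rate Σλ = 1/9000 + 1/1360 = 0.000846405.
By memorylessness the expected residual is 1/Σλ = 1181.47 hours, regardless of the 1241 already elapsed.

1180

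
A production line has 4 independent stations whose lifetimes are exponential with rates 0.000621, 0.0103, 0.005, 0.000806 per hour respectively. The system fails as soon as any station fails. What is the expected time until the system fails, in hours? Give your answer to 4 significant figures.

The time to first failure is exponential with rate Σλ = 0.000621 + 0.0103 + 0.005 + 0.000806 = 0.016727.
E[min] = 1/Σλ = 1/0.016727 = 59.7836 hours.

59.78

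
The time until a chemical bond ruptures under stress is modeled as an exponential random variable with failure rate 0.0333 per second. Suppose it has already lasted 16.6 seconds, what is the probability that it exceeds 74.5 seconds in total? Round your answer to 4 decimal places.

By the memoryless property, P(X > 16.6+57.9 | X > 16.6) = P(X > 57.9).
P(X > 57.9) = e^(−1.9281) ≈ 0.1454.

0.1454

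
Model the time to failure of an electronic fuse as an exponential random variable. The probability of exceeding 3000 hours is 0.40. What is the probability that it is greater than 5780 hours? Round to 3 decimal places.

0.171

e^(−λ·3000) = 0.40 ⇒ λ = −ln(0.40)/3000 = 0.00030543.
P(X > 5780) = e^(−0.00030543·5780) = e^(−1.7654) ≈ 0.171.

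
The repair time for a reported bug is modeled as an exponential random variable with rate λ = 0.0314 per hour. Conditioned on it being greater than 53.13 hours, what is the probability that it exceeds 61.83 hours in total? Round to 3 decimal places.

P(X > s+t | X > s) = e^(−λ(s+t))/e^(−λs) = e^(−λt), independent of s = 53.13.
P(X > 8.7) = e^(−0.27318) ≈ 0.761.

0.761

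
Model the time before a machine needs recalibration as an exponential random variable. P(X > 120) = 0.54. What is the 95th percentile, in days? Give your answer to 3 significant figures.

583

e^(−λ·120) = 0.54 ⇒ λ = −ln(0.54)/120 = 0.00513488.
95th percentile: 1 − e^(−λt) = 0.95, t = −ln(0.05)/λ = 583.408 days.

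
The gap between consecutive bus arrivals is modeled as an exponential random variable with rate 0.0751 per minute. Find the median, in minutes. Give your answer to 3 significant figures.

9.23

Set 1 − e^(−λt) = 0.5, so t = −ln(0.5)/λ = 0.69315/0.0751 ≈ 9.22966 minutes.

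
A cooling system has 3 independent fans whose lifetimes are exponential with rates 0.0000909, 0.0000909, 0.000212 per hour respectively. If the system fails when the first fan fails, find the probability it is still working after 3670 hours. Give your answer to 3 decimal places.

0.236

The time to first failure is exponential with rate Σλ = 0.0000909 + 0.0000909 + 0.000212 = 0.0003938.
P(min > 3670) = e^(−0.0003938·3670) = e^(−1.4452) ≈ 0.236.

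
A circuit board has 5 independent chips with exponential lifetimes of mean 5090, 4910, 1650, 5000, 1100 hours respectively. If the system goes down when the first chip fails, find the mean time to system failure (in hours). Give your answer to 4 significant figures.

472.8

The first failure time is exponential with rate Σλ_i = 1/5090 + 1/4910 + 1/1650 + 1/5000 + 1/1100 = 0.00211528 per hour.
E[min] = 1/Σλ = 1/0.00211528 = 472.75 hours.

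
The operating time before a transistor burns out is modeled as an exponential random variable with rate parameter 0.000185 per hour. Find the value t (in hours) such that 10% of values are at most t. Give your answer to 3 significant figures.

570

Set 1 − e^(−λt) = 0.1, so t = −ln(0.9)/λ = 0.10536/0.000185 ≈ 569.516 hours.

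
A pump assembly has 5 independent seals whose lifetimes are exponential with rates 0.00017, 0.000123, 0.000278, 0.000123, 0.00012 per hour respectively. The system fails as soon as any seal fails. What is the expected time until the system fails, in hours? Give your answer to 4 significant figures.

1229

The time to first failure is exponential with rate Σλ = 0.00017 + 0.000123 + 0.000278 + 0.000123 + 0.00012 = 0.000814.
E[min] = 1/Σλ = 1/0.000814 = 1228.5 hours.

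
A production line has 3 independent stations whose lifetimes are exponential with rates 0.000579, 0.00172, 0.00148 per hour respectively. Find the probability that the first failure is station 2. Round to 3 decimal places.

The time to first failure is exponential with rate Σλ = 0.000579 + 0.00172 + 0.00148 = 0.003779.
P(station 2 first) = λ_2/Σλ = 0.00172/0.003779 ≈ 0.455.

0.455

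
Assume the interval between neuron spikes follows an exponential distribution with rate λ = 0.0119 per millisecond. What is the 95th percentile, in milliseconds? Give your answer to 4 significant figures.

251.7

Set 1 − e^(−λt) = 0.95, so t = −ln(0.05)/λ = 2.9957/0.0119 ≈ 251.742 milliseconds.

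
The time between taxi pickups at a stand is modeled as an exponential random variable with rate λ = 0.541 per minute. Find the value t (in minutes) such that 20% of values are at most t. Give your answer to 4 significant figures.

Set 1 − e^(−λt) = 0.2, so t = −ln(0.8)/λ = 0.22314/0.541 ≈ 0.412465 minutes.

0.4125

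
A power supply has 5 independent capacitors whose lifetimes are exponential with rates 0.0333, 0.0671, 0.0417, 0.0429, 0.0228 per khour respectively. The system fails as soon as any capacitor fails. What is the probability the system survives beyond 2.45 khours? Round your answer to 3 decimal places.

The time to first failure is exponential with rate Σλ = 0.0333 + 0.0671 + 0.0417 + 0.0429 + 0.0228 = 0.2078.
P(min > 2.45) = e^(−0.2078·2.45) = e^(−0.50911) ≈ 0.601.

0.601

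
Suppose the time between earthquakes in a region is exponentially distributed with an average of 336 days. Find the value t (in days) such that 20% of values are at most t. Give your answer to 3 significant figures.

75.0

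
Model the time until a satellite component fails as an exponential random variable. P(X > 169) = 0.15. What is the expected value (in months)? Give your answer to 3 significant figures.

89.1

e^(−λ·169) = 0.15 ⇒ λ = −ln(0.15)/169 = 0.0112256.
Mean = 1/λ = 89.0824 months.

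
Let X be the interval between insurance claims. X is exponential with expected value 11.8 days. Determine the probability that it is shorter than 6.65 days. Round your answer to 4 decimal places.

The rate is λ = 1/11.8 = 0.0847458 per day.
P(X ≤ 6.65) = 1 − e^(−λ·6.65) = 1 − e^(−0.56356) ≈ 0.4308.

0.4308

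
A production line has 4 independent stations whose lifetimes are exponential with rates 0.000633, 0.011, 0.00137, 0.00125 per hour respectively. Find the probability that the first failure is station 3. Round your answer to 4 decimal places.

0.0961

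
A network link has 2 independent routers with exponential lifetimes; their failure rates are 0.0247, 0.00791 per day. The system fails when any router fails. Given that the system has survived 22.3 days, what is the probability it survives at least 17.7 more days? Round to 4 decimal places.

Time to first failure ~ Exp(Σλ) with Σλ = 0.03261.
By memorylessness, P(T > 22.3+17.7 | T > 22.3) = P(T > 17.7) = e^(−0.03261·17.7) ≈ 0.5615.

0.5615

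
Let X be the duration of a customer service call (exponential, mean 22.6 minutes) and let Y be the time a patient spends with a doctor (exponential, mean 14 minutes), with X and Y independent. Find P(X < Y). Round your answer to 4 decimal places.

λ_1 = 1/22.6 = 0.0442478, λ_2 = 1/14 = 0.0714286.
For independent exponentials, P(X < Y) = λ_1/(λ_1+λ_2) = 0.0442478/0.115676 ≈ 0.3825.

0.3825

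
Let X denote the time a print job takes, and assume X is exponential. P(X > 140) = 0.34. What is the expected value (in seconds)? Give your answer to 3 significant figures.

130

e^(−λ·140) = 0.34 ⇒ λ = −ln(0.34)/140 = 0.00770578.
Mean = 1/λ = 129.773 seconds.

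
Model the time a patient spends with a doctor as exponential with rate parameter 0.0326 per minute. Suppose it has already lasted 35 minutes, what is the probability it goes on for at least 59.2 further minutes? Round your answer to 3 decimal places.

P(X > s+t | X > s) = e^(−λ(s+t))/e^(−λs) = e^(−λt), independent of s = 35.
P(X > 59.2) = e^(−1.9299) ≈ 0.145.

0.145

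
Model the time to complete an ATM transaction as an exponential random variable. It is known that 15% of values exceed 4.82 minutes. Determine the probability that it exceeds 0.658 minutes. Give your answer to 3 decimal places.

0.772

e^(−λ·4.82) = 0.15 ⇒ λ = −ln(0.15)/4.82 = 0.393593.
P(X > 0.658) = e^(−0.393593·0.658) = e^(−0.25898) ≈ 0.772.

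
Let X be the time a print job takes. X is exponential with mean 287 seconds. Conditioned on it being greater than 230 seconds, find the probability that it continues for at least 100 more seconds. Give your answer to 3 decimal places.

The rate is λ = 1/287 = 0.00348432 per second.
The exponential is memoryless, so the remaining time is again Exp(λ): the condition X > 230 is irrelevant.
P(X > 100) = e^(−0.34843) ≈ 0.706.

0.706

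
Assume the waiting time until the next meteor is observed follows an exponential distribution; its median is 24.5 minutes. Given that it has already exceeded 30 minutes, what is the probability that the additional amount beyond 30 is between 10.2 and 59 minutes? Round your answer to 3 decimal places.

For an exponential, median = ln(2)/λ, so λ = ln 2 / 24.5 = 0.0282917 per minute.
Memoryless: the residual past 30 is again Exp(λ).
P(10.2 < residual < 59) = e^(−λ·10.2) − e^(−λ·59) = 0.74933 − 0.18840 ≈ 0.561.

0.561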